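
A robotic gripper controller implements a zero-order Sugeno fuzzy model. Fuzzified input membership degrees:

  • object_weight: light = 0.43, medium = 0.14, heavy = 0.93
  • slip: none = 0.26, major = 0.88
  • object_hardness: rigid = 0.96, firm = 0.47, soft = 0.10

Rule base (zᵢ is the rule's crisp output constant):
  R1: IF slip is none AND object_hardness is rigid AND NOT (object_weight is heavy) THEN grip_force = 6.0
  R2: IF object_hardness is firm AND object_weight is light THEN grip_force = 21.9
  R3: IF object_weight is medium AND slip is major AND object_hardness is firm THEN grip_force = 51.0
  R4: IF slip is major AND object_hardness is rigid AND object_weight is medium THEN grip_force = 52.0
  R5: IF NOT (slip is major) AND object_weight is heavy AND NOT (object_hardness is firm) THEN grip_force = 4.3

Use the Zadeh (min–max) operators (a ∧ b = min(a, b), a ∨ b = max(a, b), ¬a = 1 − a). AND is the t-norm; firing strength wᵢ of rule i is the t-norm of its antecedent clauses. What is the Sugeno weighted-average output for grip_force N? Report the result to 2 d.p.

R1 (z=6.0): none=0.26, rigid=0.96, ¬heavy=1−0.93=0.07; AND[min(a, b)] → w = 0.07
R2 (z=21.9): firm=0.47, light=0.43; AND[min(a, b)] → w = 0.43
R3 (z=51.0): medium=0.14, major=0.88, firm=0.47; AND[min(a, b)] → w = 0.14
R4 (z=52.0): major=0.88, rigid=0.96, medium=0.14; AND[min(a, b)] → w = 0.14
R5 (z=4.3): ¬major=1−0.88=0.12, heavy=0.93, ¬firm=1−0.47=0.53; AND[min(a, b)] → w = 0.12
Weighted average = (0.07·6.0 + 0.43·21.9 + 0.14·51.0 + 0.14·52.0 + 0.12·4.3) / (0.07 + 0.43 + 0.14 + 0.14 + 0.12)
  = 24.7730 / 0.9000 = 27.53

27.53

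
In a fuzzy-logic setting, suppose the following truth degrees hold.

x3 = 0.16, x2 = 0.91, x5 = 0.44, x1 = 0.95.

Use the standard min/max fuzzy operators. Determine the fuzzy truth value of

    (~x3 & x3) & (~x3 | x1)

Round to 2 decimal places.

0.16

~x3 = 1 − 0.16 = 0.84
~x3 & x3 = min(a, b) on (0.84, 0.16) = 0.16
~x3 = 1 − 0.16 = 0.84
~x3 | x1 = max(a, b) on (0.84, 0.95) = 0.95
(~x3 & x3) & (~x3 | x1) = min(a, b) on (0.16, 0.95) = 0.16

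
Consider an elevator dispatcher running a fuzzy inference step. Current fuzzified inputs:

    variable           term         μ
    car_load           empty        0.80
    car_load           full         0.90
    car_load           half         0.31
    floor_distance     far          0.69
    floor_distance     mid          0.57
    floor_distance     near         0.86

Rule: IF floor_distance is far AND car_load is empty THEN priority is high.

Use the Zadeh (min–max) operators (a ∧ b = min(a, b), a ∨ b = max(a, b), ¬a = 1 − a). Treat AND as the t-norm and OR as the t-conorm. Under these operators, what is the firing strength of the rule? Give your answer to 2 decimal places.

firing strength: far=0.69, empty=0.80; AND[min(a, b)] → w = 0.69

0.69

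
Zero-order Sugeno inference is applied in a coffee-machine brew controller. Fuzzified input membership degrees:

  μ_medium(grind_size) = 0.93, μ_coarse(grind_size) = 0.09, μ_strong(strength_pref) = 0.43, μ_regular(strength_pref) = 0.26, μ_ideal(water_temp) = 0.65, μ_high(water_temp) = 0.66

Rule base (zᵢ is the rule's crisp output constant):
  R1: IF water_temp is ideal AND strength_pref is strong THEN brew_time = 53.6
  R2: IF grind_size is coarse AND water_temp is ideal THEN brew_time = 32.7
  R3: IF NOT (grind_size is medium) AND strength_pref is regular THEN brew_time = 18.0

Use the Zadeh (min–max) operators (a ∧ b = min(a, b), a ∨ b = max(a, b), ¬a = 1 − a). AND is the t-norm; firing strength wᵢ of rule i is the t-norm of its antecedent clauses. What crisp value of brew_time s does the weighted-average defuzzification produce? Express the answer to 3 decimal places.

R1 (z=53.6): ideal=0.65, strong=0.43; AND[min(a, b)] → w = 0.43
R2 (z=32.7): coarse=0.09, ideal=0.65; AND[min(a, b)] → w = 0.09
R3 (z=18.0): ¬medium=1−0.93=0.07, regular=0.26; AND[min(a, b)] → w = 0.07
Weighted average = (0.43·53.6 + 0.09·32.7 + 0.07·18.0) / (0.43 + 0.09 + 0.07)
  = 27.2510 / 0.5900 = 46.188

46.188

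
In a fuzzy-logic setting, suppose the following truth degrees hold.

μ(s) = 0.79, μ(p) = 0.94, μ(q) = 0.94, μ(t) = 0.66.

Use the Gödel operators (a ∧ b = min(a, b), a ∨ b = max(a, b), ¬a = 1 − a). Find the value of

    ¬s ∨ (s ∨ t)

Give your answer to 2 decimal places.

0.79

¬s = 1 − 0.79 = 0.21
s ∨ t = max(a, b) on (0.79, 0.66) = 0.79
¬s ∨ (s ∨ t) = max(a, b) on (0.21, 0.79) = 0.79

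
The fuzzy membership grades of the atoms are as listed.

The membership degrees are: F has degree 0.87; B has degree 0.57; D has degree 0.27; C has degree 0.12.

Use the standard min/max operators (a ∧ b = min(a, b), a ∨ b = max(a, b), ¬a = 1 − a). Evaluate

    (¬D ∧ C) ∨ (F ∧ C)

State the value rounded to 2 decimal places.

¬D = 1 − 0.27 = 0.73
¬D ∧ C = min(a, b) on (0.73, 0.12) = 0.12
F ∧ C = min(a, b) on (0.87, 0.12) = 0.12
(¬D ∧ C) ∨ (F ∧ C) = max(a, b) on (0.12, 0.12) = 0.12

0.12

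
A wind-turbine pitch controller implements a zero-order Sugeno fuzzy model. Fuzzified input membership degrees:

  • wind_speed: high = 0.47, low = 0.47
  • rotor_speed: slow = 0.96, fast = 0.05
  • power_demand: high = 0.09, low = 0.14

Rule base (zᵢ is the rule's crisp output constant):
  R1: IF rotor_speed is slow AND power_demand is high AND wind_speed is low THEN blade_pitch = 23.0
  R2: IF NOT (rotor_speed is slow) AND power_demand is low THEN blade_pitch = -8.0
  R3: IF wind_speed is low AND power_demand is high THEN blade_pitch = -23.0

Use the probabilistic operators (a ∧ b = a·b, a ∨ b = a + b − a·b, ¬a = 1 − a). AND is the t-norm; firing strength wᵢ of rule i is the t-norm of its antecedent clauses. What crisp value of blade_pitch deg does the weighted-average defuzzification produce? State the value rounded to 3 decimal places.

-0.946

R1 (z=23.0): slow=0.96, high=0.09, low=0.47; AND[a·b] → w = 0.0406
R2 (z=-8.0): ¬slow=1−0.96=0.04, low=0.14; AND[a·b] → w = 0.0056
R3 (z=-23.0): low=0.47, high=0.09; AND[a·b] → w = 0.0423
Weighted average = (0.0406·23.0 + 0.0056·-8.0 + 0.0423·-23.0) / (0.0406 + 0.0056 + 0.0423)
  = -0.0837 / 0.0885 = -0.946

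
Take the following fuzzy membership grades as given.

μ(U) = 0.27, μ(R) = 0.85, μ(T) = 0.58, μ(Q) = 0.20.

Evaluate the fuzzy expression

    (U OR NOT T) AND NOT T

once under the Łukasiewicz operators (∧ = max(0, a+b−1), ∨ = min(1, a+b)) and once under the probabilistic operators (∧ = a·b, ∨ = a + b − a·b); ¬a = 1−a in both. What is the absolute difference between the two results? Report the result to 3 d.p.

Under Łukasiewicz:
  NOT T = 1 − 0.58 = 0.42
  U OR NOT T = min(1, a+b) on (0.27, 0.42) = 0.69
  NOT T = 1 − 0.58 = 0.42
  (U OR NOT T) AND NOT T = max(0, a+b−1) on (0.69, 0.42) = 0.11
  → value = 0.1100
Under probabilistic:
  NOT T = 1 − 0.5800 = 0.4200
  U OR NOT T = a + b − a·b on (0.2700, 0.4200) = 0.5766
  NOT T = 1 − 0.5800 = 0.4200
  (U OR NOT T) AND NOT T = a·b on (0.5766, 0.4200) = 0.2422
  → value = 0.2422
|0.1100 − 0.2422| = 0.132

0.132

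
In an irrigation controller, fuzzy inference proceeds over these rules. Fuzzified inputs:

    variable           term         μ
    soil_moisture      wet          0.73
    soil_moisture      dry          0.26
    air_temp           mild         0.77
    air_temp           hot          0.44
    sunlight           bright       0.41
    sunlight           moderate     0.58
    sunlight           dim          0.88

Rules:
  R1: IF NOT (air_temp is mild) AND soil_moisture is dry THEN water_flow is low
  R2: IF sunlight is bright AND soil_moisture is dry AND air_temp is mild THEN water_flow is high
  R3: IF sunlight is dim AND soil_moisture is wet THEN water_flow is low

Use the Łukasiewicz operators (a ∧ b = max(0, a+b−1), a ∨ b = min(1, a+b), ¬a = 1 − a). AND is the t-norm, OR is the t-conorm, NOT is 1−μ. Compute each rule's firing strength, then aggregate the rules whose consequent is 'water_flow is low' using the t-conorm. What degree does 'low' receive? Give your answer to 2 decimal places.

R1: ¬mild=1−0.77=0.23, dry=0.26; AND[max(0, a+b−1)] → w = 0.00
R2: bright=0.41, dry=0.26, mild=0.77; AND[max(0, a+b−1)] → w = 0.00
R3: dim=0.88, wet=0.73; AND[max(0, a+b−1)] → w = 0.61
Rules with consequent 'low': {R1, R3} → strengths 0.00, 0.61
Aggregate via t-conorm [min(1, a+b)]: 0.61

0.61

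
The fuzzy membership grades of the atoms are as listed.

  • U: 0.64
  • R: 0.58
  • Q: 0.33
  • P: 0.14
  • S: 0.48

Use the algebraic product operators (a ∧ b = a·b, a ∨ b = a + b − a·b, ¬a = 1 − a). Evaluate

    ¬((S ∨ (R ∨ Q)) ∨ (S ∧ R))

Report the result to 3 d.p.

R ∨ Q = a + b − a·b on (0.5800, 0.3300) = 0.7186
S ∨ (R ∨ Q) = a + b − a·b on (0.4800, 0.7186) = 0.8537
S ∧ R = a·b on (0.4800, 0.5800) = 0.2784
(S ∨ (R ∨ Q)) ∨ (S ∧ R) = a + b − a·b on (0.8537, 0.2784) = 0.8944
¬((S ∨ (R ∨ Q)) ∨ (S ∧ R)) = 1 − 0.8944 = 0.1056

0.106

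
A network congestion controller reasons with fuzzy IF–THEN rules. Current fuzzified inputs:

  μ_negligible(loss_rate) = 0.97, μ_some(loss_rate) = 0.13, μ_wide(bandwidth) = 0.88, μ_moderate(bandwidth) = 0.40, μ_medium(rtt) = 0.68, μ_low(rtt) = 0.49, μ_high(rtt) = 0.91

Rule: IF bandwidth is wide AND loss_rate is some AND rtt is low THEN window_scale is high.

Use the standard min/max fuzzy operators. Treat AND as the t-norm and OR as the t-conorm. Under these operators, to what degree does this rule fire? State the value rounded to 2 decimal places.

0.13

firing strength: wide=0.88, some=0.13, low=0.49; AND[min(a, b)] → w = 0.13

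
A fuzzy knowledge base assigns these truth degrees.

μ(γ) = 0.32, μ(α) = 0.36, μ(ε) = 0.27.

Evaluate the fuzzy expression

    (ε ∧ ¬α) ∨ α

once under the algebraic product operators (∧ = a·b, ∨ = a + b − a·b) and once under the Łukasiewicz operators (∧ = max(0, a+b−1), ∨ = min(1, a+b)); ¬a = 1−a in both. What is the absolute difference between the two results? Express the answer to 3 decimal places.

Under algebraic product:
  ¬α = 1 − 0.3600 = 0.6400
  ε ∧ ¬α = a·b on (0.2700, 0.6400) = 0.1728
  (ε ∧ ¬α) ∨ α = a + b − a·b on (0.1728, 0.3600) = 0.4706
  → value = 0.4706
Under Łukasiewicz:
  ¬α = 1 − 0.36 = 0.64
  ε ∧ ¬α = max(0, a+b−1) on (0.27, 0.64) = 0.00
  (ε ∧ ¬α) ∨ α = min(1, a+b) on (0.00, 0.36) = 0.36
  → value = 0.3600
|0.4706 − 0.3600| = 0.111

0.111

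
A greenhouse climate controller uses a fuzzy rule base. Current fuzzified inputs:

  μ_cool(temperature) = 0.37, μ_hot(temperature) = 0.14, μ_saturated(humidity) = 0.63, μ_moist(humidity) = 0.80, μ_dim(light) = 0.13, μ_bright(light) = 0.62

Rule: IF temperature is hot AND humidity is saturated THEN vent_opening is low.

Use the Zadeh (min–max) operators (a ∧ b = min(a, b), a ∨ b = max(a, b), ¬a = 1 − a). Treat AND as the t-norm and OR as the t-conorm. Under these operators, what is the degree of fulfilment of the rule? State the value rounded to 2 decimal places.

firing strength: hot=0.14, saturated=0.63; AND[min(a, b)] → w = 0.14

0.14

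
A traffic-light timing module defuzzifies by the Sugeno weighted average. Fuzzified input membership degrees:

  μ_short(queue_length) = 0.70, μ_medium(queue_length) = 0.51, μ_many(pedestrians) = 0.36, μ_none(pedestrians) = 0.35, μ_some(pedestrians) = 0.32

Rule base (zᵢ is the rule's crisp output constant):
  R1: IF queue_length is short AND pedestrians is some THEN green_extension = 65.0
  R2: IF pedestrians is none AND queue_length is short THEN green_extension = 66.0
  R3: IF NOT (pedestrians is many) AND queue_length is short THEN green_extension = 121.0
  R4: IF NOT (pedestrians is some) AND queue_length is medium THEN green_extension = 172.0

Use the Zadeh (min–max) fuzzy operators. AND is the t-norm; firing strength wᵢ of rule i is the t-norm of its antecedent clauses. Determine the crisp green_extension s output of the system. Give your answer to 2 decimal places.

R1 (z=65.0): short=0.70, some=0.32; AND[min(a, b)] → w = 0.32
R2 (z=66.0): none=0.35, short=0.70; AND[min(a, b)] → w = 0.35
R3 (z=121.0): ¬many=1−0.36=0.64, short=0.70; AND[min(a, b)] → w = 0.64
R4 (z=172.0): ¬some=1−0.32=0.68, medium=0.51; AND[min(a, b)] → w = 0.51
Weighted average = (0.32·65.0 + 0.35·66.0 + 0.64·121.0 + 0.51·172.0) / (0.32 + 0.35 + 0.64 + 0.51)
  = 209.0600 / 1.8200 = 114.87

114.87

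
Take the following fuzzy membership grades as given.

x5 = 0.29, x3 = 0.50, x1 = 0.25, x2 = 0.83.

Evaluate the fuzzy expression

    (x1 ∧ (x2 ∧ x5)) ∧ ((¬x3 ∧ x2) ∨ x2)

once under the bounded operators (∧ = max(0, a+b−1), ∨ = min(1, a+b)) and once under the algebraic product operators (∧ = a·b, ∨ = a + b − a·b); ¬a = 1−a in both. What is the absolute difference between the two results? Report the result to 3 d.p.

Under bounded:
  x2 ∧ x5 = max(0, a+b−1) on (0.83, 0.29) = 0.12
  x1 ∧ (x2 ∧ x5) = max(0, a+b−1) on (0.25, 0.12) = 0.00
  ¬x3 = 1 − 0.50 = 0.50
  ¬x3 ∧ x2 = max(0, a+b−1) on (0.50, 0.83) = 0.33
  (¬x3 ∧ x2) ∨ x2 = min(1, a+b) on (0.33, 0.83) = 1.00
  (x1 ∧ (x2 ∧ x5)) ∧ ((¬x3 ∧ x2) ∨ x2) = max(0, a+b−1) on (0.00, 1.00) = 0.00
  → value = 0.0000
Under algebraic product:
  x2 ∧ x5 = a·b on (0.8300, 0.2900) = 0.2407
  x1 ∧ (x2 ∧ x5) = a·b on (0.2500, 0.2407) = 0.0602
  ¬x3 = 1 − 0.5000 = 0.5000
  ¬x3 ∧ x2 = a·b on (0.5000, 0.8300) = 0.4150
  (¬x3 ∧ x2) ∨ x2 = a + b − a·b on (0.4150, 0.8300) = 0.9005
  (x1 ∧ (x2 ∧ x5)) ∧ ((¬x3 ∧ x2) ∨ x2) = a·b on (0.0602, 0.9005) = 0.0542
  → value = 0.0542
|0.0000 − 0.0542| = 0.054

0.054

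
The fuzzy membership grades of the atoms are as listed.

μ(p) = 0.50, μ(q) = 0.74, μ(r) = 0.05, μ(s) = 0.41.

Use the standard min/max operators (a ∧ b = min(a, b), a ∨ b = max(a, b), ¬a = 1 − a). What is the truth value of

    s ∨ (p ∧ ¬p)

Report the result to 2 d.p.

0.50

¬p = 1 − 0.50 = 0.50
p ∧ ¬p = min(a, b) on (0.50, 0.50) = 0.50
s ∨ (p ∧ ¬p) = max(a, b) on (0.41, 0.50) = 0.50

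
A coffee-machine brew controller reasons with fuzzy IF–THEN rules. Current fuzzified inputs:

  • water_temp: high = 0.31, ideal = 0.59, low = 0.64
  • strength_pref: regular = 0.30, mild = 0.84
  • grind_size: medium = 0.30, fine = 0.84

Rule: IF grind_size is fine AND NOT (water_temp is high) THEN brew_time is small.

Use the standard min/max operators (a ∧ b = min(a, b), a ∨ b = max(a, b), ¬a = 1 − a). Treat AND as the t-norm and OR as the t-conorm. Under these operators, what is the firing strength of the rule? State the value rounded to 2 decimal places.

0.69

firing strength: fine=0.84, ¬high=1−0.31=0.69; AND[min(a, b)] → w = 0.69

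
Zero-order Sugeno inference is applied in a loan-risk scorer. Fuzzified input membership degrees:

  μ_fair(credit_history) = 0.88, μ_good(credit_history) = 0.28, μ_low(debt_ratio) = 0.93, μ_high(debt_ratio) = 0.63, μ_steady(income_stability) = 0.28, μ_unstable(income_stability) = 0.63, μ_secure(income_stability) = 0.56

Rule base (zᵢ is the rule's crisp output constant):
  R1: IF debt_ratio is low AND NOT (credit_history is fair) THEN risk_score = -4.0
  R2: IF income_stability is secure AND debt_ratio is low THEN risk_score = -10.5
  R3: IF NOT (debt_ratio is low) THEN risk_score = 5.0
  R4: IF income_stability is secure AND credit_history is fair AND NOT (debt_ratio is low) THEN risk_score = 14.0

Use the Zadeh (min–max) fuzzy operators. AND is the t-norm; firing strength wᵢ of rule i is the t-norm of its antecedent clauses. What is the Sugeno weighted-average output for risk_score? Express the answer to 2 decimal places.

-6.13

R1 (z=-4.0): low=0.93, ¬fair=1−0.88=0.12; AND[min(a, b)] → w = 0.12
R2 (z=-10.5): secure=0.56, low=0.93; AND[min(a, b)] → w = 0.56
R3 (z=5.0): ¬low=1−0.93=0.07 → w = 0.07
R4 (z=14.0): secure=0.56, fair=0.88, ¬low=1−0.93=0.07; AND[min(a, b)] → w = 0.07
Weighted average = (0.12·-4.0 + 0.56·-10.5 + 0.07·5.0 + 0.07·14.0) / (0.12 + 0.56 + 0.07 + 0.07)
  = -5.0300 / 0.8200 = -6.13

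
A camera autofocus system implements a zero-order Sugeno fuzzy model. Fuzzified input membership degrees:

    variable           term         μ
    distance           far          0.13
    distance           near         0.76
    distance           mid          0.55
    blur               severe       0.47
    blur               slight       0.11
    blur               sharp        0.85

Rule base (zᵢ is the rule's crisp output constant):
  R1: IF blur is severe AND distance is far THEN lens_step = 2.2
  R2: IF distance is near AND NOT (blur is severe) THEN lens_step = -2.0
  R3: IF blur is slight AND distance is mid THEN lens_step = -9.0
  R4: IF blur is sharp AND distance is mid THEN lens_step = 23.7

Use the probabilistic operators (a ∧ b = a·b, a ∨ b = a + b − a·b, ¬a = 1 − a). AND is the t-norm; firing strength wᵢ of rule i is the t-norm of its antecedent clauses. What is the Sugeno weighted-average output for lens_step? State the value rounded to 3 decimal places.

R1 (z=2.2): severe=0.47, far=0.13; AND[a·b] → w = 0.0611
R2 (z=-2.0): near=0.76, ¬severe=1−0.47=0.53; AND[a·b] → w = 0.4028
R3 (z=-9.0): slight=0.11, mid=0.55; AND[a·b] → w = 0.0605
R4 (z=23.7): sharp=0.85, mid=0.55; AND[a·b] → w = 0.4675
Weighted average = (0.0611·2.2 + 0.4028·-2.0 + 0.0605·-9.0 + 0.4675·23.7) / (0.0611 + 0.4028 + 0.0605 + 0.4675)
  = 9.8641 / 0.9919 = 9.945

9.945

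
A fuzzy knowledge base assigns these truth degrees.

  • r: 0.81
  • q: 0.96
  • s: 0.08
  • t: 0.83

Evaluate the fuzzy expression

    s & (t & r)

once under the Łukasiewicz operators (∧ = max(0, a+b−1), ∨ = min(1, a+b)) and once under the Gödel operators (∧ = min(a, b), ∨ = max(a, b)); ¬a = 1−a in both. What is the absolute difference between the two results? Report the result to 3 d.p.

0.080

Under Łukasiewicz:
  t & r = max(0, a+b−1) on (0.83, 0.81) = 0.64
  s & (t & r) = max(0, a+b−1) on (0.08, 0.64) = 0.00
  → value = 0.0000
Under Gödel:
  t & r = min(a, b) on (0.83, 0.81) = 0.81
  s & (t & r) = min(a, b) on (0.08, 0.81) = 0.08
  → value = 0.0800
|0.0000 − 0.0800| = 0.080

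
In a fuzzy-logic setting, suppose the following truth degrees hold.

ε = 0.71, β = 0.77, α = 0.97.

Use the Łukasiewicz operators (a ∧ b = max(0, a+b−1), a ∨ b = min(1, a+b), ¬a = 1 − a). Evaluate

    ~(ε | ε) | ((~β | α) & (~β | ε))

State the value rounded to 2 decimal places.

0.94

ε | ε = min(1, a+b) on (0.71, 0.71) = 1.00
~(ε | ε) = 1 − 1.00 = 0.00
~β = 1 − 0.77 = 0.23
~β | α = min(1, a+b) on (0.23, 0.97) = 1.00
~β = 1 − 0.77 = 0.23
~β | ε = min(1, a+b) on (0.23, 0.71) = 0.94
(~β | α) & (~β | ε) = max(0, a+b−1) on (1.00, 0.94) = 0.94
~(ε | ε) | ((~β | α) & (~β | ε)) = min(1, a+b) on (0.00, 0.94) = 0.94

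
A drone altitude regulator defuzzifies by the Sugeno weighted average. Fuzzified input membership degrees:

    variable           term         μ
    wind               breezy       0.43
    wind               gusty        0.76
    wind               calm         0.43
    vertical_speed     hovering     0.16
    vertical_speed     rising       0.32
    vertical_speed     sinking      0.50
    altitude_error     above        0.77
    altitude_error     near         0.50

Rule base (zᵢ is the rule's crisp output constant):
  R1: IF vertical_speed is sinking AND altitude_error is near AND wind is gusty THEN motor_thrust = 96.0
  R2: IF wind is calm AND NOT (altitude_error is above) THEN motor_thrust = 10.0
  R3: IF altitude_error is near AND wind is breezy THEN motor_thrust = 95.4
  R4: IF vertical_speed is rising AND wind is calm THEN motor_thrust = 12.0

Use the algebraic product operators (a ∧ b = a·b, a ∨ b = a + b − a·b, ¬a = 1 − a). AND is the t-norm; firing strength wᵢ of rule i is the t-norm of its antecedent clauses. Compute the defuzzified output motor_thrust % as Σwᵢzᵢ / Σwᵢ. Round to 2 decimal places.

R1 (z=96.0): sinking=0.50, near=0.50, gusty=0.76; AND[a·b] → w = 0.1900
R2 (z=10.0): calm=0.43, ¬above=1−0.77=0.23; AND[a·b] → w = 0.0989
R3 (z=95.4): near=0.50, breezy=0.43; AND[a·b] → w = 0.2150
R4 (z=12.0): rising=0.32, calm=0.43; AND[a·b] → w = 0.1376
Weighted average = (0.1900·96.0 + 0.0989·10.0 + 0.2150·95.4 + 0.1376·12.0) / (0.1900 + 0.0989 + 0.2150 + 0.1376)
  = 41.3912 / 0.6415 = 64.52

64.52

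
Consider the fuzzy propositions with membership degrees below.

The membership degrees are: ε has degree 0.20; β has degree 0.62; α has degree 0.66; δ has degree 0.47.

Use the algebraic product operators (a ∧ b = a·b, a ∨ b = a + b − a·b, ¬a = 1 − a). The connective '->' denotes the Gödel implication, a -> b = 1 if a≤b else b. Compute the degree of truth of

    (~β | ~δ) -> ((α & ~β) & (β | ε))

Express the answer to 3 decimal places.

~β = 1 − 0.6200 = 0.3800
~δ = 1 − 0.4700 = 0.5300
~β | ~δ = a + b − a·b on (0.3800, 0.5300) = 0.7086
~β = 1 − 0.6200 = 0.3800
α & ~β = a·b on (0.6600, 0.3800) = 0.2508
β | ε = a + b − a·b on (0.6200, 0.2000) = 0.6960
(α & ~β) & (β | ε) = a·b on (0.2508, 0.6960) = 0.1746
(~β | ~δ) -> ((α & ~β) & (β | ε))  [Gödel: 1 if a≤b else b] with a=0.7086, b=0.1746 → 0.1746

0.175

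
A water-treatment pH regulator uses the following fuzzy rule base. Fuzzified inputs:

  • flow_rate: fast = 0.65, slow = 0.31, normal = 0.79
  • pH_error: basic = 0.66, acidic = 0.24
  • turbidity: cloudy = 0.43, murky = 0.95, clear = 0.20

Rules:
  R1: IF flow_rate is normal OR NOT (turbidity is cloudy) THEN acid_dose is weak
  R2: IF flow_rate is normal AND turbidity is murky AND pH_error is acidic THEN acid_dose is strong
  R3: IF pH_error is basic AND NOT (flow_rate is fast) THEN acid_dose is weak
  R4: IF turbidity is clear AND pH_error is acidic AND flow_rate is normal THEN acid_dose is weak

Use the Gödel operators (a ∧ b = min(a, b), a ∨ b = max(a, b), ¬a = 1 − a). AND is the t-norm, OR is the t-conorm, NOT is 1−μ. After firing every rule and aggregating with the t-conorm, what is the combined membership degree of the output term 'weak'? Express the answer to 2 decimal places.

R1: normal=0.79, ¬cloudy=1−0.43=0.57; OR[max(a, b)] → w = 0.79
R2: normal=0.79, murky=0.95, acidic=0.24; AND[min(a, b)] → w = 0.24
R3: basic=0.66, ¬fast=1−0.65=0.35; AND[min(a, b)] → w = 0.35
R4: clear=0.20, acidic=0.24, normal=0.79; AND[min(a, b)] → w = 0.20
Rules with consequent 'weak': {R1, R3, R4} → strengths 0.79, 0.35, 0.20
Aggregate via t-conorm [max(a, b)]: 0.79

0.79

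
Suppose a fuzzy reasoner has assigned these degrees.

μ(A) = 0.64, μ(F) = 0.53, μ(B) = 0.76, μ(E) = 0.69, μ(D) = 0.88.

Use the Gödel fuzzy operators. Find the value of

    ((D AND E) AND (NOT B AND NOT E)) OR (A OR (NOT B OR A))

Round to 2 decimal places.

D AND E = min(a, b) on (0.88, 0.69) = 0.69
NOT B = 1 − 0.76 = 0.24
NOT E = 1 − 0.69 = 0.31
NOT B AND NOT E = min(a, b) on (0.24, 0.31) = 0.24
(D AND E) AND (NOT B AND NOT E) = min(a, b) on (0.69, 0.24) = 0.24
NOT B = 1 − 0.76 = 0.24
NOT B OR A = max(a, b) on (0.24, 0.64) = 0.64
A OR (NOT B OR A) = max(a, b) on (0.64, 0.64) = 0.64
((D AND E) AND (NOT B AND NOT E)) OR (A OR (NOT B OR A)) = max(a, b) on (0.24, 0.64) = 0.64

0.64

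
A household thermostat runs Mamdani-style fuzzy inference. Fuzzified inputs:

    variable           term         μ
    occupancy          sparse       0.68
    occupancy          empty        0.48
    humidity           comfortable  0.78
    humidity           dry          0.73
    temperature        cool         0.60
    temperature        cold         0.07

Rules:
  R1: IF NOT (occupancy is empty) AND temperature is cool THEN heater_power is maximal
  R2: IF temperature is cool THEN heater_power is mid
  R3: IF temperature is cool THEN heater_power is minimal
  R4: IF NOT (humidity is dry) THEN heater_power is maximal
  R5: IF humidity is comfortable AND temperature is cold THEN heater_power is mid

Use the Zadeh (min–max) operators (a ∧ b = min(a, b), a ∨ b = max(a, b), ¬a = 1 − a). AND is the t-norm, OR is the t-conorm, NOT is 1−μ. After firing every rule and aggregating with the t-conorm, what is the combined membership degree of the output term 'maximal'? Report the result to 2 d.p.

R1: ¬empty=1−0.48=0.52, cool=0.60; AND[min(a, b)] → w = 0.52
R2: cool=0.60 → w = 0.60
R3: cool=0.60 → w = 0.60
R4: ¬dry=1−0.73=0.27 → w = 0.27
R5: comfortable=0.78, cold=0.07; AND[min(a, b)] → w = 0.07
Rules with consequent 'maximal': {R1, R4} → strengths 0.52, 0.27
Aggregate via t-conorm [max(a, b)]: 0.52

0.52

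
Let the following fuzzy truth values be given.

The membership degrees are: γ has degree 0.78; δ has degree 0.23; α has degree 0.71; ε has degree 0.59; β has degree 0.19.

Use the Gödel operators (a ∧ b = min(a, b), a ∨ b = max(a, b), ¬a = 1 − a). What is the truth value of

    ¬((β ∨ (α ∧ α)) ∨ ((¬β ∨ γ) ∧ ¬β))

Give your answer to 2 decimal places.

0.19

α ∧ α = min(a, b) on (0.71, 0.71) = 0.71
β ∨ (α ∧ α) = max(a, b) on (0.19, 0.71) = 0.71
¬β = 1 − 0.19 = 0.81
¬β ∨ γ = max(a, b) on (0.81, 0.78) = 0.81
¬β = 1 − 0.19 = 0.81
(¬β ∨ γ) ∧ ¬β = min(a, b) on (0.81, 0.81) = 0.81
(β ∨ (α ∧ α)) ∨ ((¬β ∨ γ) ∧ ¬β) = max(a, b) on (0.71, 0.81) = 0.81
¬((β ∨ (α ∧ α)) ∨ ((¬β ∨ γ) ∧ ¬β)) = 1 − 0.81 = 0.19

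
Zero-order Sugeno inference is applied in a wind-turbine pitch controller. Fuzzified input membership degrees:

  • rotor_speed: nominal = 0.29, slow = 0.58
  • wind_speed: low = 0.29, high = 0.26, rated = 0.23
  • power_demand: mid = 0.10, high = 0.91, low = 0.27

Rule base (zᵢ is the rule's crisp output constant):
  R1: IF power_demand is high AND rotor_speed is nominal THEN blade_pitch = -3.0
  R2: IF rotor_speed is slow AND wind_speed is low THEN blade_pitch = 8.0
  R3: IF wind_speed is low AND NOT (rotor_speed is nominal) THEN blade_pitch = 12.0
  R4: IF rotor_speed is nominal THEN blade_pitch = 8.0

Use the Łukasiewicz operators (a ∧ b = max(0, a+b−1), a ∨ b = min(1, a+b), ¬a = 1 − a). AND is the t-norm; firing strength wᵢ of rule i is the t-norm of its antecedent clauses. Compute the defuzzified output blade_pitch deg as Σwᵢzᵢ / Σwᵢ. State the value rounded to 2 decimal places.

3.51

R1 (z=-3.0): high=0.91, nominal=0.29; AND[max(0, a+b−1)] → w = 0.20
R2 (z=8.0): slow=0.58, low=0.29; AND[max(0, a+b−1)] → w = 0.00
R3 (z=12.0): low=0.29, ¬nominal=1−0.29=0.71; AND[max(0, a+b−1)] → w = 0.00
R4 (z=8.0): nominal=0.29 → w = 0.29
Weighted average = (0.20·-3.0 + 0.00·8.0 + 0.00·12.0 + 0.29·8.0) / (0.20 + 0.00 + 0.00 + 0.29)
  = 1.7200 / 0.4900 = 3.51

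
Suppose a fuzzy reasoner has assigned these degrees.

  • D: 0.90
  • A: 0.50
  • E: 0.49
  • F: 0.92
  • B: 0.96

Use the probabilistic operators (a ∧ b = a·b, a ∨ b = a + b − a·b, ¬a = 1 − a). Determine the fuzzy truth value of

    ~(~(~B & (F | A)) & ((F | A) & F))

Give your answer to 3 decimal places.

0.151

~B = 1 − 0.9600 = 0.0400
F | A = a + b − a·b on (0.9200, 0.5000) = 0.9600
~B & (F | A) = a·b on (0.0400, 0.9600) = 0.0384
~(~B & (F | A)) = 1 − 0.0384 = 0.9616
F | A = a + b − a·b on (0.9200, 0.5000) = 0.9600
(F | A) & F = a·b on (0.9600, 0.9200) = 0.8832
~(~B & (F | A)) & ((F | A) & F) = a·b on (0.9616, 0.8832) = 0.8493
~(~(~B & (F | A)) & ((F | A) & F)) = 1 − 0.8493 = 0.1507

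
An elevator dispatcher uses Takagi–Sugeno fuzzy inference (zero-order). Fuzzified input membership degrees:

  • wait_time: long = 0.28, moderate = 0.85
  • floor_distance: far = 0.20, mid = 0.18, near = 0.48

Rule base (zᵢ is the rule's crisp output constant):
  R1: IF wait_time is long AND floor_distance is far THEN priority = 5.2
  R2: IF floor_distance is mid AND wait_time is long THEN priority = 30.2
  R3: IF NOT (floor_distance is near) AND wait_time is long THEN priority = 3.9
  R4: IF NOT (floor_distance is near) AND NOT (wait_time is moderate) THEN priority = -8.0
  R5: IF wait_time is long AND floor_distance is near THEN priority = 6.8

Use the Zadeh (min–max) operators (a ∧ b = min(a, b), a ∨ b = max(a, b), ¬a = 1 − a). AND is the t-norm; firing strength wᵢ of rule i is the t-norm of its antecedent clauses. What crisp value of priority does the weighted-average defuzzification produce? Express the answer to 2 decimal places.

7.59

R1 (z=5.2): long=0.28, far=0.20; AND[min(a, b)] → w = 0.20
R2 (z=30.2): mid=0.18, long=0.28; AND[min(a, b)] → w = 0.18
R3 (z=3.9): ¬near=1−0.48=0.52, long=0.28; AND[min(a, b)] → w = 0.28
R4 (z=-8.0): ¬near=1−0.48=0.52, ¬moderate=1−0.85=0.15; AND[min(a, b)] → w = 0.15
R5 (z=6.8): long=0.28, near=0.48; AND[min(a, b)] → w = 0.28
Weighted average = (0.20·5.2 + 0.18·30.2 + 0.28·3.9 + 0.15·-8.0 + 0.28·6.8) / (0.20 + 0.18 + 0.28 + 0.15 + 0.28)
  = 8.2720 / 1.0900 = 7.59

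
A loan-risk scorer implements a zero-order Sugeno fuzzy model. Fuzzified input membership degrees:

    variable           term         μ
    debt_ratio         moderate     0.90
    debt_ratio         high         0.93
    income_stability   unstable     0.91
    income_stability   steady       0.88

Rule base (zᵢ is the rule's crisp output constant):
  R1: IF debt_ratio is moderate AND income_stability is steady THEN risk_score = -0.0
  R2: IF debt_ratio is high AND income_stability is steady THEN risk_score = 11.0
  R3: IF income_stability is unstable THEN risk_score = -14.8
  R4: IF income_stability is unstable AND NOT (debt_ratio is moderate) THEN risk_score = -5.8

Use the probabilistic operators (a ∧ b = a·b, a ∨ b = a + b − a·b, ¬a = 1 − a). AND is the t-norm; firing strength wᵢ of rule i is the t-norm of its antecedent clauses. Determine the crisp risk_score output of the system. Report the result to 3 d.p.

-1.912

R1 (z=-0.0): moderate=0.90, steady=0.88; AND[a·b] → w = 0.7920
R2 (z=11.0): high=0.93, steady=0.88; AND[a·b] → w = 0.8184
R3 (z=-14.8): unstable=0.91 → w = 0.9100
R4 (z=-5.8): unstable=0.91, ¬moderate=1−0.90=0.10; AND[a·b] → w = 0.0910
Weighted average = (0.7920·-0.0 + 0.8184·11.0 + 0.9100·-14.8 + 0.0910·-5.8) / (0.7920 + 0.8184 + 0.9100 + 0.0910)
  = -4.9934 / 2.6114 = -1.912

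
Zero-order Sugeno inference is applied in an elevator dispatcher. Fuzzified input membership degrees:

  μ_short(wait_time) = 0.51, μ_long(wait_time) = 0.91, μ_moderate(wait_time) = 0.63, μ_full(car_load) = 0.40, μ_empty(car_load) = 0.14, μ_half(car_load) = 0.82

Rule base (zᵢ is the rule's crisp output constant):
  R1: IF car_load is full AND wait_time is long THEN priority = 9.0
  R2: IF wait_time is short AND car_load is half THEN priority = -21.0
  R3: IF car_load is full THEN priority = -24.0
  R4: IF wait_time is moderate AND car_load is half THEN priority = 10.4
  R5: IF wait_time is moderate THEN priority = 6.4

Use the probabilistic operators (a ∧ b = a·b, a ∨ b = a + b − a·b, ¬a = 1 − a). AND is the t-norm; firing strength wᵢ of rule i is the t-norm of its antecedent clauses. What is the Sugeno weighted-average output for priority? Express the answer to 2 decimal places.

R1 (z=9.0): full=0.40, long=0.91; AND[a·b] → w = 0.3640
R2 (z=-21.0): short=0.51, half=0.82; AND[a·b] → w = 0.4182
R3 (z=-24.0): full=0.40 → w = 0.4000
R4 (z=10.4): moderate=0.63, half=0.82; AND[a·b] → w = 0.5166
R5 (z=6.4): moderate=0.63 → w = 0.6300
Weighted average = (0.3640·9.0 + 0.4182·-21.0 + 0.4000·-24.0 + 0.5166·10.4 + 0.6300·6.4) / (0.3640 + 0.4182 + 0.4000 + 0.5166 + 0.6300)
  = -5.7016 / 2.3288 = -2.45

-2.45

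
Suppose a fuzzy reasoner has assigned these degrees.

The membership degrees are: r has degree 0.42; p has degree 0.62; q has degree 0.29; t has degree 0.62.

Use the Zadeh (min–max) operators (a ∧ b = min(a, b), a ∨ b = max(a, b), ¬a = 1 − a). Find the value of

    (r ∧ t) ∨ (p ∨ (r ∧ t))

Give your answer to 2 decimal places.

0.62

r ∧ t = min(a, b) on (0.42, 0.62) = 0.42
r ∧ t = min(a, b) on (0.42, 0.62) = 0.42
p ∨ (r ∧ t) = max(a, b) on (0.62, 0.42) = 0.62
(r ∧ t) ∨ (p ∨ (r ∧ t)) = max(a, b) on (0.42, 0.62) = 0.62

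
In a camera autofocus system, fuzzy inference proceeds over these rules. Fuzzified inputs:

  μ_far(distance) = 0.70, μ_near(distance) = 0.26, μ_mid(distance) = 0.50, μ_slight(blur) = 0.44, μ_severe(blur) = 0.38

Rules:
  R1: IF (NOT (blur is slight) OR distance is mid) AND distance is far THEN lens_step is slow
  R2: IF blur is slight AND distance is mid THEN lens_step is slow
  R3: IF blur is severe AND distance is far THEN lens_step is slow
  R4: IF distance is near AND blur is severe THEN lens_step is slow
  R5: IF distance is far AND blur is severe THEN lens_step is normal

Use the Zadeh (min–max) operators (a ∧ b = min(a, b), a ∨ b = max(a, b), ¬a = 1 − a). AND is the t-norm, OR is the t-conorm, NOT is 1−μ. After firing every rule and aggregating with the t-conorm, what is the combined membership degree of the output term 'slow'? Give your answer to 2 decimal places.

0.56

R1: (¬slight=1−0.44=0.56 OR mid=0.50) = 0.56; AND[min(a, b)] with far=0.70 → w = 0.56
R2: slight=0.44, mid=0.50; AND[min(a, b)] → w = 0.44
R3: severe=0.38, far=0.70; AND[min(a, b)] → w = 0.38
R4: near=0.26, severe=0.38; AND[min(a, b)] → w = 0.26
R5: far=0.70, severe=0.38; AND[min(a, b)] → w = 0.38
Rules with consequent 'slow': {R1, R2, R3, R4} → strengths 0.56, 0.44, 0.38, 0.26
Aggregate via t-conorm [max(a, b)]: 0.56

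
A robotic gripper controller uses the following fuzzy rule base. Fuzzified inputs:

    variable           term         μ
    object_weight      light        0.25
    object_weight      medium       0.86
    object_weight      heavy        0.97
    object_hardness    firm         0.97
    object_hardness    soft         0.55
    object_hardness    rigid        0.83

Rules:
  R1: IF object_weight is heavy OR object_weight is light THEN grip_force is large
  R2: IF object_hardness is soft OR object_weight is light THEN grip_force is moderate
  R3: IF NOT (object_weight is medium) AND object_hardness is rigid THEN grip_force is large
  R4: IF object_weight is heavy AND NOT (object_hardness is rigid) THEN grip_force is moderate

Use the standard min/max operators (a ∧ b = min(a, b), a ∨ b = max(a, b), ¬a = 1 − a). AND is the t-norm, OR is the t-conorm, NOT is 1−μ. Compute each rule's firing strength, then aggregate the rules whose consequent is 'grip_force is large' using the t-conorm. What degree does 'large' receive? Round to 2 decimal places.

R1: heavy=0.97, light=0.25; OR[max(a, b)] → w = 0.97
R2: soft=0.55, light=0.25; OR[max(a, b)] → w = 0.55
R3: ¬medium=1−0.86=0.14, rigid=0.83; AND[min(a, b)] → w = 0.14
R4: heavy=0.97, ¬rigid=1−0.83=0.17; AND[min(a, b)] → w = 0.17
Rules with consequent 'large': {R1, R3} → strengths 0.97, 0.14
Aggregate via t-conorm [max(a, b)]: 0.97

0.97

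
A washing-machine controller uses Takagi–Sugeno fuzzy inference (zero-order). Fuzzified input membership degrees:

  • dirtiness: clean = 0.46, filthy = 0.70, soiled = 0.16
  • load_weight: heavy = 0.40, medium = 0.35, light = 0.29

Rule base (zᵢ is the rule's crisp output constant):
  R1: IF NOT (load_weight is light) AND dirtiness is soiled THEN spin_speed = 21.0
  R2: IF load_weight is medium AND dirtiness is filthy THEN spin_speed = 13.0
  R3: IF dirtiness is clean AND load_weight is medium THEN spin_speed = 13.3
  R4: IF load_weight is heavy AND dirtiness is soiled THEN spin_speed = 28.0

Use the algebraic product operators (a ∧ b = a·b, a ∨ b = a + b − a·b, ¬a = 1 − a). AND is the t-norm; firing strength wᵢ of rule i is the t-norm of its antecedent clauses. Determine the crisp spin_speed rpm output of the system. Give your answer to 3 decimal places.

R1 (z=21.0): ¬light=1−0.29=0.71, soiled=0.16; AND[a·b] → w = 0.1136
R2 (z=13.0): medium=0.35, filthy=0.70; AND[a·b] → w = 0.2450
R3 (z=13.3): clean=0.46, medium=0.35; AND[a·b] → w = 0.1610
R4 (z=28.0): heavy=0.40, soiled=0.16; AND[a·b] → w = 0.0640
Weighted average = (0.1136·21.0 + 0.2450·13.0 + 0.1610·13.3 + 0.0640·28.0) / (0.1136 + 0.2450 + 0.1610 + 0.0640)
  = 9.5039 / 0.5836 = 16.285

16.285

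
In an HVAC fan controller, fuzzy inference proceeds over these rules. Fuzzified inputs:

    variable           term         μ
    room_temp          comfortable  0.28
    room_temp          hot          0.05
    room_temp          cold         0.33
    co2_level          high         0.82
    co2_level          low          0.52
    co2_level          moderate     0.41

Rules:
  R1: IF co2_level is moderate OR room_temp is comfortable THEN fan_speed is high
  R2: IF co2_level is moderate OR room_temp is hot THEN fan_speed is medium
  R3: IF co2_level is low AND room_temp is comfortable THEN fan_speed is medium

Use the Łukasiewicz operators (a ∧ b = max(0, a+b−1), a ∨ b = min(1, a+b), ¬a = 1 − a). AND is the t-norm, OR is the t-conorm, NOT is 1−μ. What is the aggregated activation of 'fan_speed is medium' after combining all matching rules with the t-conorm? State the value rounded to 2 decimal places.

0.46

R1: moderate=0.41, comfortable=0.28; OR[min(1, a+b)] → w = 0.69
R2: moderate=0.41, hot=0.05; OR[min(1, a+b)] → w = 0.46
R3: low=0.52, comfortable=0.28; AND[max(0, a+b−1)] → w = 0.00
Rules with consequent 'medium': {R2, R3} → strengths 0.46, 0.00
Aggregate via t-conorm [min(1, a+b)]: 0.46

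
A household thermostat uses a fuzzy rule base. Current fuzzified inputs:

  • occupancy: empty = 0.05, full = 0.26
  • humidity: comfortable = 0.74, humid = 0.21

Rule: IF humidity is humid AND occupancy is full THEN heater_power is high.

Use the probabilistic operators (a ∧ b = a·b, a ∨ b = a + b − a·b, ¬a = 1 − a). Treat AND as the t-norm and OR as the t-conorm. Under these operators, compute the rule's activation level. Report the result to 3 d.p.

0.055

firing strength: humid=0.21, full=0.26; AND[a·b] → w = 0.0546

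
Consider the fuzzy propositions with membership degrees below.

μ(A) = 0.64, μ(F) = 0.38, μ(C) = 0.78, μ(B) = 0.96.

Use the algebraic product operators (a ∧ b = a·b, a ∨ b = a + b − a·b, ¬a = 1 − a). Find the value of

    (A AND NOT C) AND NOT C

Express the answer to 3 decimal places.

0.031

NOT C = 1 − 0.7800 = 0.2200
A AND NOT C = a·b on (0.6400, 0.2200) = 0.1408
NOT C = 1 − 0.7800 = 0.2200
(A AND NOT C) AND NOT C = a·b on (0.1408, 0.2200) = 0.0310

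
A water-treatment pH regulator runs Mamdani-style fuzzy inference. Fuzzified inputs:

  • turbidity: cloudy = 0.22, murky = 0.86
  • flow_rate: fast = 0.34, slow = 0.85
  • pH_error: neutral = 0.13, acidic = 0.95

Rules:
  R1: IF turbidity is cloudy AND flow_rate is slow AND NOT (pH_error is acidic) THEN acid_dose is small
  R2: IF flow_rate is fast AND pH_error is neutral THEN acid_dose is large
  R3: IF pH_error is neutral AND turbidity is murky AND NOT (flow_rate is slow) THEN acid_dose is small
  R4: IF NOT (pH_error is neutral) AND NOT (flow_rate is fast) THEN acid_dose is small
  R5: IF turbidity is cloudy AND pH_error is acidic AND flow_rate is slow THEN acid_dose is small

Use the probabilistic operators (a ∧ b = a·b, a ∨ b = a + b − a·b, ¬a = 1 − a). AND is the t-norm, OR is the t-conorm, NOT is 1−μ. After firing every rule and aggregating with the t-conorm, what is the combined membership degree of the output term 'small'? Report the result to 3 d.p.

R1: cloudy=0.22, slow=0.85, ¬acidic=1−0.95=0.05; AND[a·b] → w = 0.0094
R2: fast=0.34, neutral=0.13; AND[a·b] → w = 0.0442
R3: neutral=0.13, murky=0.86, ¬slow=1−0.85=0.15; AND[a·b] → w = 0.0168
R4: ¬neutral=1−0.13=0.87, ¬fast=1−0.34=0.66; AND[a·b] → w = 0.5742
R5: cloudy=0.22, acidic=0.95, slow=0.85; AND[a·b] → w = 0.1776
Rules with consequent 'small': {R1, R3, R4, R5} → strengths 0.0094, 0.0168, 0.5742, 0.1776
Aggregate via t-conorm [a + b − a·b]: 0.6589

0.659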